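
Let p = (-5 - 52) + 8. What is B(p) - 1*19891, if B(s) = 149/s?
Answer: -974808/49 ≈ -19894.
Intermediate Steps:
p = -49 (p = -57 + 8 = -49)
B(p) - 1*19891 = 149/(-49) - 1*19891 = 149*(-1/49) - 19891 = -149/49 - 19891 = -974808/49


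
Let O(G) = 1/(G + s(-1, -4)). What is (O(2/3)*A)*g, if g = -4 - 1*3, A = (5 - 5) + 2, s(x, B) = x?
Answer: 42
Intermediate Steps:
A = 2 (A = 0 + 2 = 2)
O(G) = 1/(-1 + G) (O(G) = 1/(G - 1) = 1/(-1 + G))
g = -7 (g = -4 - 3 = -7)
(O(2/3)*A)*g = (2/(-1 + 2/3))*(-7) = (2/(-1 + 2*(⅓)))*(-7) = (2/(-1 + ⅔))*(-7) = (2/(-⅓))*(-7) = -3*2*(-7) = -6*(-7) = 42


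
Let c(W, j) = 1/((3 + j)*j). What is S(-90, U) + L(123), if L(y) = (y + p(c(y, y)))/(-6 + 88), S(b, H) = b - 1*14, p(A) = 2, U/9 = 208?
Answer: -8403/82 ≈ -102.48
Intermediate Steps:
U = 1872 (U = 9*208 = 1872)
c(W, j) = 1/(j*(3 + j))
S(b, H) = -14 + b (S(b, H) = b - 14 = -14 + b)
L(y) = 1/41 + y/82 (L(y) = (y + 2)/(-6 + 88) = (2 + y)/82 = (2 + y)*(1/82) = 1/41 + y/82)
S(-90, U) + L(123) = (-14 - 90) + (1/41 + (1/82)*123) = -104 + (1/41 + 3/2) = -104 + 125/82 = -8403/82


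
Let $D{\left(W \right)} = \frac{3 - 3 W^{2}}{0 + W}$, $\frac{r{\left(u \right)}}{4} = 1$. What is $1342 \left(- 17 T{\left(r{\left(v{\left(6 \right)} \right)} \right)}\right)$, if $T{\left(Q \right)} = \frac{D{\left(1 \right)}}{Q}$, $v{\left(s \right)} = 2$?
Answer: $0$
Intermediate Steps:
$r{\left(u \right)} = 4$ ($r{\left(u \right)} = 4 \cdot 1 = 4$)
$D{\left(W \right)} = \frac{3 - 3 W^{2}}{W}$
$T{\left(Q \right)} = 0$ ($T{\left(Q \right)} = \frac{\left(-3\right) 1 + \frac{3}{1}}{Q} = \frac{-3 + 3 \cdot 1}{Q} = \frac{-3 + 3}{Q} = \frac{0}{Q} = 0$)
$1342 \left(- 17 T{\left(r{\left(v{\left(6 \right)} \right)} \right)}\right) = 1342 \left(- 17 \cdot 0\right) = 1342 \left(\left(-1\right) 0\right) = 1342 \cdot 0 = 0$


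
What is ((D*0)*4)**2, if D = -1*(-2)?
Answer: 0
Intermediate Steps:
D = 2
((D*0)*4)**2 = ((2*0)*4)**2 = (0*4)**2 = 0**2 = 0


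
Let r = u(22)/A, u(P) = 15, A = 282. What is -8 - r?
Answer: -757/94 ≈ -8.0532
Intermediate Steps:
r = 5/94 (r = 15/282 = 15*(1/282) = 5/94 ≈ 0.053191)
-8 - r = -8 - 1*5/94 = -8 - 5/94 = -757/94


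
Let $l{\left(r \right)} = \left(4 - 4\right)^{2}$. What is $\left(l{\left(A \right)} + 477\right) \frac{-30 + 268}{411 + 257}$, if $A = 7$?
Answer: $\frac{56763}{334} \approx 169.95$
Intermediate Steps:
$l{\left(r \right)} = 0$ ($l{\left(r \right)} = 0^{2} = 0$)
$\left(l{\left(A \right)} + 477\right) \frac{-30 + 268}{411 + 257} = \left(0 + 477\right) \frac{-30 + 268}{411 + 257} = 477 \cdot \frac{238}{668} = 477 \cdot 238 \cdot \frac{1}{668} = 477 \cdot \frac{119}{334} = \frac{56763}{334}$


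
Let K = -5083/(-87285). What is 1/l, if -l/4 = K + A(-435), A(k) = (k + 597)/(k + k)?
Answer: 110055/56336 ≈ 1.9535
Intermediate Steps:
K = 221/3795 (K = -5083*(-1/87285) = 221/3795 ≈ 0.058235)
A(k) = (597 + k)/(2*k) (A(k) = (597 + k)/((2*k)) = (597 + k)*(1/(2*k)) = (597 + k)/(2*k))
l = 56336/110055 (l = -4*(221/3795 + (½)*(597 - 435)/(-435)) = -4*(221/3795 + (½)*(-1/435)*162) = -4*(221/3795 - 27/145) = -4*(-14084/110055) = 56336/110055 ≈ 0.51189)
1/l = 1/(56336/110055) = 110055/56336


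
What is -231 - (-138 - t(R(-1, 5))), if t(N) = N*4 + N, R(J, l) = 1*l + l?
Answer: -43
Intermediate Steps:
R(J, l) = 2*l (R(J, l) = l + l = 2*l)
t(N) = 5*N (t(N) = 4*N + N = 5*N)
-231 - (-138 - t(R(-1, 5))) = -231 - (-138 - 5*2*5) = -231 - (-138 - 5*10) = -231 - (-138 - 1*50) = -231 - (-138 - 50) = -231 - 1*(-188) = -231 + 188 = -43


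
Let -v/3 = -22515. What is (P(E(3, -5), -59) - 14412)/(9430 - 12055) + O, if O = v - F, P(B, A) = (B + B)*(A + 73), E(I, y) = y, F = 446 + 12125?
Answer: 144321302/2625 ≈ 54980.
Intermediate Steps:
F = 12571
v = 67545 (v = -3*(-22515) = 67545)
P(B, A) = 2*B*(73 + A) (P(B, A) = (2*B)*(73 + A) = 2*B*(73 + A))
O = 54974 (O = 67545 - 1*12571 = 67545 - 12571 = 54974)
(P(E(3, -5), -59) - 14412)/(9430 - 12055) + O = (2*(-5)*(73 - 59) - 14412)/(9430 - 12055) + 54974 = (2*(-5)*14 - 14412)/(-2625) + 54974 = (-140 - 14412)*(-1/2625) + 54974 = -14552*(-1/2625) + 54974 = 14552/2625 + 54974 = 144321302/2625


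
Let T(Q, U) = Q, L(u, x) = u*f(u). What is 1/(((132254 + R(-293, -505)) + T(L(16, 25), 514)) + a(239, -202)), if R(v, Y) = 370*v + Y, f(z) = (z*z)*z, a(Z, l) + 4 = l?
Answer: 1/88669 ≈ 1.1278e-5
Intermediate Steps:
a(Z, l) = -4 + l
f(z) = z**3 (f(z) = z**2*z = z**3)
R(v, Y) = Y + 370*v
L(u, x) = u**4 (L(u, x) = u*u**3 = u**4)
1/(((132254 + R(-293, -505)) + T(L(16, 25), 514)) + a(239, -202)) = 1/(((132254 + (-505 + 370*(-293))) + 16**4) + (-4 - 202)) = 1/(((132254 + (-505 - 108410)) + 65536) - 206) = 1/(((132254 - 108915) + 65536) - 206) = 1/((23339 + 65536) - 206) = 1/(88875 - 206) = 1/88669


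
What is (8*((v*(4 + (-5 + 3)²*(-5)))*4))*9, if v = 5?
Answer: -23040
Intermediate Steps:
(8*((v*(4 + (-5 + 3)²*(-5)))*4))*9 = (8*((5*(4 + (-5 + 3)²*(-5)))*4))*9 = (8*((5*(4 + (-2)²*(-5)))*4))*9 = (8*((5*(4 + 4*(-5)))*4))*9 = (8*((5*(4 - 20))*4))*9 = (8*((5*(-16))*4))*9 = (8*(-80*4))*9 = (8*(-320))*9 = -2560*9 = -23040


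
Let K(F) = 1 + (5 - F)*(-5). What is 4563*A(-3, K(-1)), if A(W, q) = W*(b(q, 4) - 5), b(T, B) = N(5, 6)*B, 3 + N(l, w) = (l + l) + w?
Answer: -643383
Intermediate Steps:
N(l, w) = -3 + w + 2*l (N(l, w) = -3 + ((l + l) + w) = -3 + (2*l + w) = -3 + (w + 2*l) = -3 + w + 2*l)
b(T, B) = 13*B (b(T, B) = (-3 + 6 + 2*5)*B = (-3 + 6 + 10)*B = 13*B)
K(F) = -24 + 5*F (K(F) = 1 + (-25 + 5*F) = -24 + 5*F)
A(W, q) = 47*W (A(W, q) = W*(13*4 - 5) = W*(52 - 5) = W*47 = 47*W)
4563*A(-3, K(-1)) = 4563*(47*(-3)) = 4563*(-141) = -643383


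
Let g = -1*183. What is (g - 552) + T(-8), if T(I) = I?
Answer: -743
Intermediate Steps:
g = -183
(g - 552) + T(-8) = (-183 - 552) - 8 = -735 - 8 = -743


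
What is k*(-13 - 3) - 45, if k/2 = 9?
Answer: -333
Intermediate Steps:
k = 18 (k = 2*9 = 18)
k*(-13 - 3) - 45 = 18*(-13 - 3) - 45 = 18*(-16) - 45 = -288 - 45 = -333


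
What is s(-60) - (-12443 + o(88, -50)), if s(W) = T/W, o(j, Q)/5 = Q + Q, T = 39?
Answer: 258847/20 ≈ 12942.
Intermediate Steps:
o(j, Q) = 10*Q (o(j, Q) = 5*(Q + Q) = 5*(2*Q) = 10*Q)
s(W) = 39/W
s(-60) - (-12443 + o(88, -50)) = 39/(-60) - (-12443 + 10*(-50)) = 39*(-1/60) - (-12443 - 500) = -13/20 - 1*(-12943) = -13/20 + 12943 = 258847/20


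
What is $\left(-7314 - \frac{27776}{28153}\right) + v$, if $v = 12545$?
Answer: $\frac{147240567}{28153} \approx 5230.0$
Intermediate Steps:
$\left(-7314 - \frac{27776}{28153}\right) + v = \left(-7314 - \frac{27776}{28153}\right) + 12545 = - \frac{205938818}{28153} + 12545 = \frac{147240567}{28153}$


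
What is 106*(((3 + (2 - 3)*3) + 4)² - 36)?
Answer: -2120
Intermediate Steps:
106*(((3 + (2 - 3)*3) + 4)² - 36) = 106*(((3 - 1*3) + 4)² - 36) = 106*(((3 - 3) + 4)² - 36) = 106*((0 + 4)² - 36) = 106*(4² - 36) = 106*(16 - 36) = 106*(-20) = -2120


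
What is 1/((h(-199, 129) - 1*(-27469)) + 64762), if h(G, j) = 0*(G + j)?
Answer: 1/92231 ≈ 1.0842e-5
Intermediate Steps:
h(G, j) = 0
1/((h(-199, 129) - 1*(-27469)) + 64762) = 1/((0 - 1*(-27469)) + 64762) = 1/((0 + 27469) + 64762) = 1/(27469 + 64762) = 1/92231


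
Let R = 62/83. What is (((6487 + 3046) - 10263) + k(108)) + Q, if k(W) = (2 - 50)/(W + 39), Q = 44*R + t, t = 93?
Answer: -2458335/4067 ≈ -604.46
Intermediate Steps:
R = 62/83 (R = 62*(1/83) = 62/83 ≈ 0.74699)
Q = 10447/83 (Q = 44*(62/83) + 93 = 2728/83 + 93 = 10447/83 ≈ 125.87)
k(W) = -48/(39 + W)
(((6487 + 3046) - 10263) + k(108)) + Q = (((6487 + 3046) - 10263) - 48/(39 + 108)) + 10447/83 = ((9533 - 10263) - 48/147) + 10447/83 = (-730 - 48*1/147) + 10447/83 = (-730 - 16/49) + 10447/83 = -35786/49 + 10447/83 = -2458335/4067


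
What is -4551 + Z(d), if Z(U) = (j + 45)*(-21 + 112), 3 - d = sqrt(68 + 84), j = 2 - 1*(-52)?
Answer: 4458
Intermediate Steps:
j = 54 (j = 2 + 52 = 54)
d = 3 - 2*sqrt(38) (d = 3 - sqrt(68 + 84) = 3 - sqrt(152) = 3 - 2*sqrt(38) ≈ -9.3288)
Z(U) = 9009 (Z(U) = (54 + 45)*(-21 + 112) = 99*91 = 9009)
-4551 + Z(d) = -4551 + 9009 = 4458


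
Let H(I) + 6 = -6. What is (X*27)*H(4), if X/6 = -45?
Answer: 87480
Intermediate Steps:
X = -270 (X = 6*(-45) = -270)
H(I) = -12 (H(I) = -6 - 6 = -12)
(X*27)*H(4) = -270*27*(-12) = -7290*(-12) = 87480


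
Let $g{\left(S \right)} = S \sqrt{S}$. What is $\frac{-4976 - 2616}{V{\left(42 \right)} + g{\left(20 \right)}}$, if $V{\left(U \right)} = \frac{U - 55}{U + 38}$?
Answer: $- \frac{7895680}{51199831} - \frac{1943552000 \sqrt{5}}{51199831} \approx -85.036$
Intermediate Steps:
$V{\left(U \right)} = \frac{-55 + U}{38 + U}$
$g{\left(S \right)} = S^{\frac{3}{2}}$
$\frac{-4976 - 2616}{V{\left(42 \right)} + g{\left(20 \right)}} = \frac{-4976 - 2616}{\frac{-55 + 42}{38 + 42} + 20^{\frac{3}{2}}} = - \frac{7592}{\frac{1}{80} \left(-13\right) + 40 \sqrt{5}} = - \frac{7592}{- \frac{13}{80} + 40 \sqrt{5}}$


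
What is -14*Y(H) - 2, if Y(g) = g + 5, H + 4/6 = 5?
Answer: -398/3 ≈ -132.67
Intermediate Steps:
H = 13/3 (H = -⅔ + 5 = 13/3 ≈ 4.3333)
Y(g) = 5 + g
-14*Y(H) - 2 = -14*(5 + 13/3) - 2 = -14*28/3 - 2 = -392/3 - 2 = -398/3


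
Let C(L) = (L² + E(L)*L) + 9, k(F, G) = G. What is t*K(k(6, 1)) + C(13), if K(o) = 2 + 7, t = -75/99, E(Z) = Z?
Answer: 3742/11 ≈ 340.18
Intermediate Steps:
t = -25/33 (t = -75*1/99 = -25/33 ≈ -0.75758)
K(o) = 9
C(L) = 9 + 2*L² (C(L) = (L² + L*L) + 9 = (L² + L²) + 9 = 2*L² + 9 = 9 + 2*L²)
t*K(k(6, 1)) + C(13) = -25/33*9 + (9 + 2*13²) = -75/11 + (9 + 2*169) = -75/11 + (9 + 338) = -75/11 + 347 = 3742/11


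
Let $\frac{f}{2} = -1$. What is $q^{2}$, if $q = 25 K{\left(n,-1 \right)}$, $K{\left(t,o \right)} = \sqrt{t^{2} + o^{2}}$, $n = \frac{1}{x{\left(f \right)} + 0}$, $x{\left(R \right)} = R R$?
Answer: $\frac{10625}{16} \approx 664.06$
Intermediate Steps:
$f = -2$ ($f = 2 \left(-1\right) = -2$)
$x{\left(R \right)} = R^{2}$
$n = \frac{1}{4}$ ($n = \frac{1}{\left(-2\right)^{2} + 0} = \frac{1}{4 + 0} = \frac{1}{4} \approx 0.25$)
$K{\left(t,o \right)} = \sqrt{o^{2} + t^{2}}$
$q = \frac{25 \sqrt{17}}{4}$ ($q = 25 \sqrt{\left(-1\right)^{2} + \left(\frac{1}{4}\right)^{2}} = 25 \sqrt{1 + \frac{1}{16}} = 25 \sqrt{\frac{17}{16}} = 25 \frac{\sqrt{17}}{4} = \frac{25 \sqrt{17}}{4} \approx 25.769$)
$q^{2} = \left(\frac{25 \sqrt{17}}{4}\right)^{2} = \frac{10625}{16}$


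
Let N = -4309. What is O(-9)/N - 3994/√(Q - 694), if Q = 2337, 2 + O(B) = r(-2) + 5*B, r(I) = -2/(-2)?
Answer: 46/4309 - 3994*√1643/1643 ≈ -98.524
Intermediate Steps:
r(I) = 1 (r(I) = -2*(-½) = 1)
O(B) = -1 + 5*B (O(B) = -2 + (1 + 5*B) = -1 + 5*B)
O(-9)/N - 3994/√(Q - 694) = (-1 + 5*(-9))/(-4309) - 3994/√(2337 - 694) = (-1 - 45)*(-1/4309) - 3994*√1643/1643 = -46*(-1/4309) - 3994*√1643/1643 = 46/4309 - 3994*√1643/1643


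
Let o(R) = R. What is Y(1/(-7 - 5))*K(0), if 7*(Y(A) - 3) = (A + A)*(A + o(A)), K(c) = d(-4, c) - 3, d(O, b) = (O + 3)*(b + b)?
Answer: -757/84 ≈ -9.0119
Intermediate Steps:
d(O, b) = 2*b*(3 + O) (d(O, b) = (3 + O)*(2*b) = 2*b*(3 + O))
K(c) = -3 - 2*c (K(c) = 2*c*(3 - 4) - 3 = 2*c*(-1) - 3 = -2*c - 3 = -3 - 2*c)
Y(A) = 3 + 4*A**2/7 (Y(A) = 3 + ((A + A)*(A + A))/7 = 3 + ((2*A)*(2*A))/7 = 3 + (4*A**2)/7 = 3 + 4*A**2/7)
Y(1/(-7 - 5))*K(0) = (3 + 4*(1/(-7 - 5))**2/7)*(-3 - 2*0) = (3 + 4*(1/(-12))**2/7)*(-3 + 0) = (3 + 4*(-1/12)**2/7)*(-3) = (3 + (4/7)*(1/144))*(-3) = (3 + 1/252)*(-3) = (757/252)*(-3) = -757/84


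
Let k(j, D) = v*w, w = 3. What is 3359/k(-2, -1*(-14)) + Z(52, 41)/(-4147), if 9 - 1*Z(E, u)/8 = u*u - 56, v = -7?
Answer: -13658285/87087 ≈ -156.83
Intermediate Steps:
Z(E, u) = 520 - 8*u² (Z(E, u) = 72 - 8*(u*u - 56) = 72 - 8*(u² - 56) = 72 - 8*(-56 + u²) = 72 + (448 - 8*u²) = 520 - 8*u²)
k(j, D) = -21 (k(j, D) = -7*3 = -21)
3359/k(-2, -1*(-14)) + Z(52, 41)/(-4147) = 3359/(-21) + (520 - 8*41²)/(-4147) = 3359*(-1/21) + (520 - 8*1681)*(-1/4147) = -3359/21 + (520 - 13448)*(-1/4147) = -3359/21 - 12928*(-1/4147) = -3359/21 + 12928/4147 = -13658285/87087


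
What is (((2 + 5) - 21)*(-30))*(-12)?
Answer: -5040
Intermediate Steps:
(((2 + 5) - 21)*(-30))*(-12) = ((7 - 21)*(-30))*(-12) = -14*(-30)*(-12) = 420*(-12) = -5040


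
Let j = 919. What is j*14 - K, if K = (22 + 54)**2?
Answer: 7090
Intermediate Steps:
K = 5776 (K = 76**2 = 5776)
j*14 - K = 919*14 - 1*5776 = 12866 - 5776 = 7090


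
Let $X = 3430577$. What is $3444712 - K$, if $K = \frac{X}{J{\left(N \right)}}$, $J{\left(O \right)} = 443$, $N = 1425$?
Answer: $\frac{1522576839}{443} \approx 3.437 \cdot 10^{6}$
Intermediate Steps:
$K = \frac{3430577}{443} \approx 7744.0$
$3444712 - K = 3444712 - \frac{3430577}{443} = \frac{1522576839}{443}$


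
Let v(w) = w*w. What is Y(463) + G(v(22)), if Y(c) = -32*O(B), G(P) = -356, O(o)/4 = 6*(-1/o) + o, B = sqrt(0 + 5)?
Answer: -356 + 128*sqrt(5)/5 ≈ -298.76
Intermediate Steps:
v(w) = w**2
B = sqrt(5) ≈ 2.2361
O(o) = -24/o + 4*o (O(o) = 4*(6*(-1/o) + o) = 4*(-6/o + o) = 4*(o - 6/o) = -24/o + 4*o)
Y(c) = 128*sqrt(5)/5 (Y(c) = -32*(-24*sqrt(5)/5 + 4*sqrt(5)) = -(-128)*sqrt(5)/5 = 128*sqrt(5)/5)
Y(463) + G(v(22)) = 128*sqrt(5)/5 - 356 = -356 + 128*sqrt(5)/5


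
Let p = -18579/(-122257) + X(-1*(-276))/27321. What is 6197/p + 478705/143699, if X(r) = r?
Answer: 991567191553047682/25929995542303 ≈ 38240.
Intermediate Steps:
p = 180446597/1113394499 (p = -18579/(-122257) - 1*(-276)/27321 = -18579*(-1/122257) + 276*(1/27321) = 18579/122257 + 92/9107 = 180446597/1113394499 ≈ 0.16207)
6197/p + 478705/143699 = 6197/(180446597/1113394499) + 478705/143699 = 6197*(1113394499/180446597) + 478705*(1/143699) = 6899705710303/180446597 + 478705/143699 = 991567191553047682/25929995542303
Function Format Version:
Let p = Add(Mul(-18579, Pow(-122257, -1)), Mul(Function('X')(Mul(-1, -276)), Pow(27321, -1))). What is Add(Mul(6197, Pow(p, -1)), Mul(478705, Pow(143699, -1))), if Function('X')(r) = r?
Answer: Rational(991567191553047682, 25929995542303) ≈ 38240.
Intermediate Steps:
p = Rational(180446597, 1113394499) (p = Add(Mul(-18579, Pow(-122257, -1)), Mul(Mul(-1, -276), Pow(27321, -1))) = Add(Mul(-18579, Rational(-1, 122257)), Mul(276, Rational(1, 27321))) = Add(Rational(18579, 122257), Rational(92, 9107)) = Rational(180446597, 1113394499) ≈ 0.16207)
Add(Mul(6197, Pow(p, -1)), Mul(478705, Pow(143699, -1))) = Add(Mul(6197, Pow(Rational(180446597, 1113394499), -1)), Mul(478705, Pow(143699, -1))) = Add(Mul(6197, Rational(1113394499, 180446597)), Mul(478705, Rational(1, 143699))) = Add(Rational(6899705710303, 180446597), Rational(478705, 143699)) = Rational(991567191553047682, 25929995542303)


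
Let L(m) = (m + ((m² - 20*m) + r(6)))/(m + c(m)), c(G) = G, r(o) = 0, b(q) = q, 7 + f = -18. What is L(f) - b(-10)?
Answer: -12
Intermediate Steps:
f = -25 (f = -7 - 18 = -25)
L(m) = (m² - 19*m)/(2*m) (L(m) = (m + ((m² - 20*m) + 0))/(m + m) = (m + (m² - 20*m))/((2*m)) = (m² - 19*m)*(1/(2*m)) = (m² - 19*m)/(2*m))
L(f) - b(-10) = (-19/2 + (½)*(-25)) - 1*(-10) = (-19/2 - 25/2) + 10 = -22 + 10 = -12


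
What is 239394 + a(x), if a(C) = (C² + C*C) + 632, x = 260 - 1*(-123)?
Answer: 533404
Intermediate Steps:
x = 383 (x = 260 + 123 = 383)
a(C) = 632 + 2*C² (a(C) = (C² + C²) + 632 = 2*C² + 632 = 632 + 2*C²)
239394 + a(x) = 239394 + (632 + 2*383²) = 239394 + (632 + 2*146689) = 239394 + (632 + 293378) = 239394 + 294010 = 533404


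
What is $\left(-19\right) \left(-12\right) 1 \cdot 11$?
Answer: $2508$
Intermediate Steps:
$\left(-19\right) \left(-12\right) 1 \cdot 11 = 228 \cdot 11 = 2508$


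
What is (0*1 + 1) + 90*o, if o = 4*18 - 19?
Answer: 4771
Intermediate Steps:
o = 53 (o = 72 - 19 = 53)
(0*1 + 1) + 90*o = (0*1 + 1) + 90*53 = (0 + 1) + 4770 = 1 + 4770 = 4771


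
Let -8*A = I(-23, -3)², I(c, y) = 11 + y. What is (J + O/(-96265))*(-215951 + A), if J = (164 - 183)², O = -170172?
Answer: -7541684996683/96265 ≈ -7.8343e+7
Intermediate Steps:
A = -8 (A = -(11 - 3)²/8 = -⅛*8² = -⅛*64 = -8)
J = 361 (J = (-19)² = 361)
(J + O/(-96265))*(-215951 + A) = (361 - 170172/(-96265))*(-215951 - 8) = (361 - 170172*(-1/96265))*(-215959) = (361 + 170172/96265)*(-215959) = (34921837/96265)*(-215959) = -7541684996683/96265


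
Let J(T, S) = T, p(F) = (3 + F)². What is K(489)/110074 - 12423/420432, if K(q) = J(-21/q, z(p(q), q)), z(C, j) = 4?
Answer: -37149529875/1257236168464 ≈ -0.029549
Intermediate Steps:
K(q) = -21/q
K(489)/110074 - 12423/420432 = -21/489/110074 - 12423/420432 = -21*1/489*(1/110074) - 12423*1/420432 = -7/163*1/110074 - 4141/140144 = -7/17942062 - 4141/140144 = -37149529875/1257236168464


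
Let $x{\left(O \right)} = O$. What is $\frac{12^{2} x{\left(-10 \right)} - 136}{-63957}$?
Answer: $\frac{1576}{63957} \approx 0.024642$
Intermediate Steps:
$\frac{12^{2} x{\left(-10 \right)} - 136}{-63957} = \frac{12^{2} \left(-10\right) - 136}{-63957} = \left(144 \left(-10\right) - 136\right) \left(- \frac{1}{63957}\right) = \left(-1440 - 136\right) \left(- \frac{1}{63957}\right) = \left(-1576\right) \left(- \frac{1}{63957}\right) = \frac{1576}{63957}$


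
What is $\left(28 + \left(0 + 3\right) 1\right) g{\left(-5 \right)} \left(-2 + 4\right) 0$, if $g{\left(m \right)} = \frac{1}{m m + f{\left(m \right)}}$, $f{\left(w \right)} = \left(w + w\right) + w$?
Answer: $0$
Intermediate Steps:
$f{\left(w \right)} = 3 w$ ($f{\left(w \right)} = 2 w + w = 3 w$)
$g{\left(m \right)} = \frac{1}{m^{2} + 3 m}$ ($g{\left(m \right)} = \frac{1}{m m + 3 m} = \frac{1}{m^{2} + 3 m}$)
$\left(28 + \left(0 + 3\right) 1\right) g{\left(-5 \right)} \left(-2 + 4\right) 0 = \left(28 + \left(0 + 3\right) 1\right) \frac{1}{\left(-5\right) \left(3 - 5\right)} \left(-2 + 4\right) 0 = \left(28 + 3 \cdot 1\right) - \frac{1}{5 \left(-2\right)} 2 \cdot 0 = \left(28 + 3\right) \left(- \frac{1}{5}\right) \left(- \frac{1}{2}\right) 0 = 31 \cdot \frac{1}{10} \cdot 0 = 31 \cdot 0 = 0$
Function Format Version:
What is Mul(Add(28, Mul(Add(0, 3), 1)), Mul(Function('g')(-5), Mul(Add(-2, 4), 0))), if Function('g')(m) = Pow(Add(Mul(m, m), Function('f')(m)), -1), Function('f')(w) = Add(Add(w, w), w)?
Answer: 0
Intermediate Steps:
Function('f')(w) = Mul(3, w) (Function('f')(w) = Add(Mul(2, w), w) = Mul(3, w))
Function('g')(m) = Pow(Add(Pow(m, 2), Mul(3, m)), -1) (Function('g')(m) = Pow(Add(Mul(m, m), Mul(3, m)), -1) = Pow(Add(Pow(m, 2), Mul(3, m)), -1))
Mul(Add(28, Mul(Add(0, 3), 1)), Mul(Function('g')(-5), Mul(Add(-2, 4), 0))) = Mul(Add(28, Mul(Add(0, 3), 1)), Mul(Mul(Pow(-5, -1), Pow(Add(3, -5), -1)), Mul(Add(-2, 4), 0))) = Mul(Add(28, Mul(3, 1)), Mul(Mul(Rational(-1, 5), Pow(-2, -1)), Mul(2, 0))) = Mul(Add(28, 3), Mul(Mul(Rational(-1, 5), Rational(-1, 2)), 0)) = Mul(31, Mul(Rational(1, 10), 0)) = Mul(31, 0) = 0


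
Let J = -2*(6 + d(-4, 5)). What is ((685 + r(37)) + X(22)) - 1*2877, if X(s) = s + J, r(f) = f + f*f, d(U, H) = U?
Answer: -768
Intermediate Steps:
r(f) = f + f²
J = -4 (J = -2*(6 - 4) = -2*2 = -4)
X(s) = -4 + s (X(s) = s - 4 = -4 + s)
((685 + r(37)) + X(22)) - 1*2877 = ((685 + 37*(1 + 37)) + (-4 + 22)) - 1*2877 = ((685 + 37*38) + 18) - 2877 = ((685 + 1406) + 18) - 2877 = (2091 + 18) - 2877 = 2109 - 2877 = -768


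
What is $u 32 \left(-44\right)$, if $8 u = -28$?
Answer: $4928$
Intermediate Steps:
$u = - \frac{7}{2}$ ($u = \frac{1}{8} \left(-28\right) = - \frac{7}{2} \approx -3.5$)
$u 32 \left(-44\right) = \left(- \frac{7}{2}\right) 32 \left(-44\right) = \left(-112\right) \left(-44\right) = 4928$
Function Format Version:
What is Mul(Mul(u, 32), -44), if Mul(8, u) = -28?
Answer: 4928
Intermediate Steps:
u = Rational(-7, 2) (u = Mul(Rational(1, 8), -28) = Rational(-7, 2) ≈ -3.5000)
Mul(Mul(u, 32), -44) = Mul(Mul(Rational(-7, 2), 32), -44) = Mul(-112, -44) = 4928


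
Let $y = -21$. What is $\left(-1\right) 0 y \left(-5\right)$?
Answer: $0$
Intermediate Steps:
$\left(-1\right) 0 y \left(-5\right) = \left(-1\right) 0 \left(-21\right) \left(-5\right) = 0 \left(-21\right) \left(-5\right) = 0 \left(-5\right) = 0$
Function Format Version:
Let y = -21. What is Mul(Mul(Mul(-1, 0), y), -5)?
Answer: 0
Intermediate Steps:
Mul(Mul(Mul(-1, 0), y), -5) = Mul(Mul(Mul(-1, 0), -21), -5) = Mul(Mul(0, -21), -5) = Mul(0, -5) = 0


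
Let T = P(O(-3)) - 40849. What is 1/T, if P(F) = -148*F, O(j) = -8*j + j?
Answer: -1/43957 ≈ -2.2750e-5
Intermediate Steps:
O(j) = -7*j
T = -43957 (T = -(-1036)*(-3) - 40849 = -148*21 - 40849 = -3108 - 40849 = -43957)
1/T = 1/(-43957) = -1/43957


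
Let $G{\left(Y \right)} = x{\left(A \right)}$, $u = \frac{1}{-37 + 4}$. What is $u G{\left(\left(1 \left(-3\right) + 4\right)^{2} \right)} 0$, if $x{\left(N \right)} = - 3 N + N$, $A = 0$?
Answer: $0$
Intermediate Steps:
$x{\left(N \right)} = - 2 N$
$u = - \frac{1}{33}$ ($u = \frac{1}{-33} = - \frac{1}{33} \approx -0.030303$)
$G{\left(Y \right)} = 0$ ($G{\left(Y \right)} = \left(-2\right) 0 = 0$)
$u G{\left(\left(1 \left(-3\right) + 4\right)^{2} \right)} 0 = \left(- \frac{1}{33}\right) 0 \cdot 0 = 0 \cdot 0 = 0$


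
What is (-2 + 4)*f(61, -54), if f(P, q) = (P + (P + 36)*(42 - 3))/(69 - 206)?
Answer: -7688/137 ≈ -56.117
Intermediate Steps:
f(P, q) = -1404/137 - 40*P/137 (f(P, q) = (P + (36 + P)*39)/(-137) = (P + (1404 + 39*P))*(-1/137) = (1404 + 40*P)*(-1/137) = -1404/137 - 40*P/137)
(-2 + 4)*f(61, -54) = (-2 + 4)*(-1404/137 - 40/137*61) = 2*(-1404/137 - 2440/137) = 2*(-3844/137) = -7688/137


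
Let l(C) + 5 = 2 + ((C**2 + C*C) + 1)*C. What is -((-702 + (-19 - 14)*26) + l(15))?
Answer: -5202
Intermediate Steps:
l(C) = -3 + C*(1 + 2*C**2) (l(C) = -5 + (2 + ((C**2 + C*C) + 1)*C) = -5 + (2 + ((C**2 + C**2) + 1)*C) = -5 + (2 + (2*C**2 + 1)*C) = -5 + (2 + (1 + 2*C**2)*C) = -5 + (2 + C*(1 + 2*C**2)) = -3 + C*(1 + 2*C**2))
-((-702 + (-19 - 14)*26) + l(15)) = -((-702 + (-19 - 14)*26) + (-3 + 15 + 2*15**3)) = -((-702 - 33*26) + (-3 + 15 + 2*3375)) = -((-702 - 858) + (-3 + 15 + 6750)) = -(-1560 + 6762) = -1*5202 = -5202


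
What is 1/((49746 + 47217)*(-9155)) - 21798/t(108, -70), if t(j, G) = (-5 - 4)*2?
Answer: 1075000176914/887696265 ≈ 1211.0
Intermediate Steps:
t(j, G) = -18 (t(j, G) = -9*2 = -18)
1/((49746 + 47217)*(-9155)) - 21798/t(108, -70) = 1/((49746 + 47217)*(-9155)) - 21798/(-18) = -1/9155/96963 - 21798*(-1/18) = (1/96963)*(-1/9155) + 1211 = -1/887696265 + 1211 = 1075000176914/887696265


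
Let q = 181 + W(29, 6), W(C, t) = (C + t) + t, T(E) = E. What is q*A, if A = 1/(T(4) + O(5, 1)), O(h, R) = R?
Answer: 222/5 ≈ 44.400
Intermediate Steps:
W(C, t) = C + 2*t
A = ⅕ (A = 1/(4 + 1) = 1/5 = ⅕ ≈ 0.20000)
q = 222 (q = 181 + (29 + 2*6) = 181 + (29 + 12) = 181 + 41 = 222)
q*A = 222*(⅕) = 222/5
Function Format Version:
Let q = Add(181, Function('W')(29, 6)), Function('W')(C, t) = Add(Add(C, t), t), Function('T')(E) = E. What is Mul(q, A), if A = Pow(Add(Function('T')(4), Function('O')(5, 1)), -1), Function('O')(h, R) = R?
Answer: Rational(222, 5) ≈ 44.400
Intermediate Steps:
Function('W')(C, t) = Add(C, Mul(2, t))
A = Rational(1, 5) (A = Pow(Add(4, 1), -1) = Pow(5, -1) = Rational(1, 5) ≈ 0.20000)
q = 222 (q = Add(181, Add(29, Mul(2, 6))) = Add(181, Add(29, 12)) = Add(181, 41) = 222)
Mul(q, A) = Mul(222, Rational(1, 5)) = Rational(222, 5)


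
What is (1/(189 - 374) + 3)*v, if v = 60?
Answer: 6648/37 ≈ 179.68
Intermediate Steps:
(1/(189 - 374) + 3)*v = (1/(189 - 374) + 3)*60 = (1/(-185) + 3)*60 = (-1/185 + 3)*60 = (554/185)*60 = 6648/37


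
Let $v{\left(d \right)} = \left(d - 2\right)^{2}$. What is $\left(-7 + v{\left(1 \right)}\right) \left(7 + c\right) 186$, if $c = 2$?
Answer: $-10044$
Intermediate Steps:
$v{\left(d \right)} = \left(-2 + d\right)^{2}$
$\left(-7 + v{\left(1 \right)}\right) \left(7 + c\right) 186 = \left(-7 + \left(-2 + 1\right)^{2}\right) \left(7 + 2\right) 186 = \left(-7 + \left(-1\right)^{2}\right) 9 \cdot 186 = \left(-7 + 1\right) 9 \cdot 186 = \left(-6\right) 9 \cdot 186 = \left(-54\right) 186 = -10044$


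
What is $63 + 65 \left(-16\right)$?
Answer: $-977$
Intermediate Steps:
$63 + 65 \left(-16\right) = 63 - 1040 = -977$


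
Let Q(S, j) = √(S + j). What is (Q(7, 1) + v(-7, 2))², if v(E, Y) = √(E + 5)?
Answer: 6 + 8*I ≈ 6.0 + 8.0*I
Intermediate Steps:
v(E, Y) = √(5 + E)
(Q(7, 1) + v(-7, 2))² = (√(7 + 1) + √(5 - 7))² = (√8 + √(-2))² = (2*√2 + I*√2)²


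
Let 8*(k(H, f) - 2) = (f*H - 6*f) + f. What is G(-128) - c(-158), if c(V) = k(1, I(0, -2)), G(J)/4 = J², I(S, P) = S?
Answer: 65534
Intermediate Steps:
k(H, f) = 2 - 5*f/8 + H*f/8 (k(H, f) = 2 + ((f*H - 6*f) + f)/8 = 2 + ((H*f - 6*f) + f)/8 = 2 + ((-6*f + H*f) + f)/8 = 2 + (-5*f + H*f)/8 = 2 + (-5*f/8 + H*f/8) = 2 - 5*f/8 + H*f/8)
G(J) = 4*J²
c(V) = 2 (c(V) = 2 - 5/8*0 + (⅛)*1*0 = 2 + 0 + 0 = 2)
G(-128) - c(-158) = 4*(-128)² - 1*2 = 4*16384 - 2 = 65536 - 2 = 65534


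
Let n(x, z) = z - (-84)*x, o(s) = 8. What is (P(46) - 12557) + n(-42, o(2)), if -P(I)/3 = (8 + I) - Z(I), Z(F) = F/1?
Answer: -16101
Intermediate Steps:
Z(F) = F (Z(F) = F*1 = F)
n(x, z) = z + 84*x
P(I) = -24 (P(I) = -3*((8 + I) - I) = -3*8 = -24)
(P(46) - 12557) + n(-42, o(2)) = (-24 - 12557) + (8 + 84*(-42)) = -12581 + (8 - 3528) = -12581 - 3520 = -16101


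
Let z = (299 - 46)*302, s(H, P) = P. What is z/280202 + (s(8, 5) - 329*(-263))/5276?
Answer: 3081194690/184793219 ≈ 16.674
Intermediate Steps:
z = 76406 (z = 253*302 = 76406)
z/280202 + (s(8, 5) - 329*(-263))/5276 = 76406/280202 + (5 - 329*(-263))/5276 = 76406*(1/280202) + (5 + 86527)*(1/5276) = 38203/140101 + 86532*(1/5276) = 38203/140101 + 21633/1319 = 3081194690/184793219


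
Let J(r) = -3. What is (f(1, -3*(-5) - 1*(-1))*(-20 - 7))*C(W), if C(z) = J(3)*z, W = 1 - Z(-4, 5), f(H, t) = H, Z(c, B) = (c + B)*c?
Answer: 405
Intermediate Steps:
Z(c, B) = c*(B + c) (Z(c, B) = (B + c)*c = c*(B + c))
W = 5 (W = 1 - (-4)*(5 - 4) = 1 - (-4) = 1 - 1*(-4) = 1 + 4 = 5)
C(z) = -3*z
(f(1, -3*(-5) - 1*(-1))*(-20 - 7))*C(W) = (1*(-20 - 7))*(-3*5) = (1*(-27))*(-15) = -27*(-15) = 405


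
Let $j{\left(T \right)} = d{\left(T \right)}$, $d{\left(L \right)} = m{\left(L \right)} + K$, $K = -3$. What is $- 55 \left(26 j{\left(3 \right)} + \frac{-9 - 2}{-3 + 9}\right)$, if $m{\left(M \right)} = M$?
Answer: $\frac{605}{6} \approx 100.83$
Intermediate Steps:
$d{\left(L \right)} = -3 + L$ ($d{\left(L \right)} = L - 3 = -3 + L$)
$j{\left(T \right)} = -3 + T$
$- 55 \left(26 j{\left(3 \right)} + \frac{-9 - 2}{-3 + 9}\right) = - 55 \left(26 \left(-3 + 3\right) + \frac{-9 - 2}{-3 + 9}\right) = - 55 \left(26 \cdot 0 - \frac{11}{6}\right) = - 55 \left(0 - \frac{11}{6}\right) = \left(-55\right) \left(- \frac{11}{6}\right) = \frac{605}{6}$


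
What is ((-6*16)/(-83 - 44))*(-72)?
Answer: -6912/127 ≈ -54.425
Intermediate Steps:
((-6*16)/(-83 - 44))*(-72) = (-96/(-127))*(-72) = -1/127*(-96)*(-72) = (96/127)*(-72) = -6912/127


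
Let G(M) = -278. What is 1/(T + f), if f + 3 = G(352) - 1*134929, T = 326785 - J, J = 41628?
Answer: 1/149947 ≈ 6.6690e-6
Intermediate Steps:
T = 285157 (T = 326785 - 1*41628 = 326785 - 41628 = 285157)
f = -135210 (f = -3 + (-278 - 1*134929) = -3 + (-278 - 134929) = -3 - 135207 = -135210)
1/(T + f) = 1/(285157 - 135210) = 1/149947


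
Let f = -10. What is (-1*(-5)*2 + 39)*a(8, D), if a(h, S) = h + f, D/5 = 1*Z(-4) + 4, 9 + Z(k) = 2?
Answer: -98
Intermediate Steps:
Z(k) = -7 (Z(k) = -9 + 2 = -7)
D = -15 (D = 5*(1*(-7) + 4) = 5*(-7 + 4) = 5*(-3) = -15)
a(h, S) = -10 + h (a(h, S) = h - 10 = -10 + h)
(-1*(-5)*2 + 39)*a(8, D) = (-1*(-5)*2 + 39)*(-10 + 8) = (5*2 + 39)*(-2) = (10 + 39)*(-2) = 49*(-2) = -98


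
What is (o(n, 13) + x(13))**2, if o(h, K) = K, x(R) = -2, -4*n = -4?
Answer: 121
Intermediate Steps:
n = 1 (n = -1/4*(-4) = 1)
(o(n, 13) + x(13))**2 = (13 - 2)**2 = 11**2 = 121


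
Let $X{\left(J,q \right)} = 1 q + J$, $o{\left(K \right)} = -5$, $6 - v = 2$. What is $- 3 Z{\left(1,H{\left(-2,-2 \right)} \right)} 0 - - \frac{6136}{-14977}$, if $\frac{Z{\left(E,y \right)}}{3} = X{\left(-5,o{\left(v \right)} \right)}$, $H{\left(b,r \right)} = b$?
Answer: $- \frac{6136}{14977} \approx -0.40969$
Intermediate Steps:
$v = 4$ ($v = 6 - 2 = 4$)
$X{\left(J,q \right)} = J + q$ ($X{\left(J,q \right)} = q + J = J + q$)
$Z{\left(E,y \right)} = -30$ ($Z{\left(E,y \right)} = 3 \left(-5 - 5\right) = 3 \left(-10\right) = -30$)
$- 3 Z{\left(1,H{\left(-2,-2 \right)} \right)} 0 - - \frac{6136}{-14977} = \left(-3\right) \left(-30\right) 0 - - \frac{6136}{-14977} = 90 \cdot 0 - \left(-6136\right) \left(- \frac{1}{14977}\right) = 0 - \frac{6136}{14977} = - \frac{6136}{14977}$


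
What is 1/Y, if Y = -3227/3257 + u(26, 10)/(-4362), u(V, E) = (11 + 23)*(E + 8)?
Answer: -2367839/2678243 ≈ -0.88410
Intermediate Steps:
u(V, E) = 272 + 34*E (u(V, E) = 34*(8 + E) = 272 + 34*E)
Y = -2678243/2367839 (Y = -3227/3257 + (272 + 34*10)/(-4362) = -3227*1/3257 + (272 + 340)*(-1/4362) = -3227/3257 + 612*(-1/4362) = -3227/3257 - 102/727 = -2678243/2367839 ≈ -1.1311)
1/Y = 1/(-2678243/2367839) = -2367839/2678243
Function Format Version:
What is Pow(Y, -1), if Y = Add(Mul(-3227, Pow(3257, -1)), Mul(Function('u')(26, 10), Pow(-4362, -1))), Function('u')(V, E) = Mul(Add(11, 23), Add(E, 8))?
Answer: Rational(-2367839, 2678243) ≈ -0.88410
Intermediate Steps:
Function('u')(V, E) = Add(272, Mul(34, E)) (Function('u')(V, E) = Mul(34, Add(8, E)) = Add(272, Mul(34, E)))
Y = Rational(-2678243, 2367839) (Y = Add(Mul(-3227, Pow(3257, -1)), Mul(Add(272, Mul(34, 10)), Pow(-4362, -1))) = Add(Mul(-3227, Rational(1, 3257)), Mul(Add(272, 340), Rational(-1, 4362))) = Add(Rational(-3227, 3257), Mul(612, Rational(-1, 4362))) = Add(Rational(-3227, 3257), Rational(-102, 727)) = Rational(-2678243, 2367839) ≈ -1.1311)
Pow(Y, -1) = Pow(Rational(-2678243, 2367839), -1) = Rational(-2367839, 2678243)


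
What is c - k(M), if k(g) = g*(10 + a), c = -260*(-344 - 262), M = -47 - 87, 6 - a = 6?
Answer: 158900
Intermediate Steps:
a = 0 (a = 6 - 1*6 = 6 - 6 = 0)
M = -134
c = 157560 (c = -260*(-606) = 157560)
k(g) = 10*g (k(g) = g*(10 + 0) = g*10 = 10*g)
c - k(M) = 157560 - 10*(-134) = 157560 - 1*(-1340) = 157560 + 1340 = 158900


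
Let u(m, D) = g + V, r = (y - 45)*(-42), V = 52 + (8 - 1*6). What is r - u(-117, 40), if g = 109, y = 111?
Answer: -2935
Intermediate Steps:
V = 54 (V = 52 + (8 - 6) = 52 + 2 = 54)
r = -2772 (r = (111 - 45)*(-42) = 66*(-42) = -2772)
u(m, D) = 163 (u(m, D) = 109 + 54 = 163)
r - u(-117, 40) = -2772 - 1*163 = -2772 - 163 = -2935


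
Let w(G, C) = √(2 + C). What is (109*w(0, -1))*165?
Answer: 17985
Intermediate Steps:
(109*w(0, -1))*165 = (109*√(2 - 1))*165 = (109*√1)*165 = (109*1)*165 = 109*165 = 17985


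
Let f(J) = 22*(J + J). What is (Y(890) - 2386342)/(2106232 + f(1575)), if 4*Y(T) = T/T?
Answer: -9545367/8702128 ≈ -1.0969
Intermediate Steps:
Y(T) = ¼ (Y(T) = (T/T)/4 = (¼)*1 = ¼)
f(J) = 44*J (f(J) = 22*(2*J) = 44*J)
(Y(890) - 2386342)/(2106232 + f(1575)) = (¼ - 2386342)/(2106232 + 44*1575) = -9545367/(4*(2106232 + 69300)) = -9545367/4/2175532 = -9545367/4*1/2175532 = -9545367/8702128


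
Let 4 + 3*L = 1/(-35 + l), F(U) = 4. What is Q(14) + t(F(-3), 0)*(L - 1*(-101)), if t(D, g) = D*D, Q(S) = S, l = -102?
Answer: 220382/137 ≈ 1608.6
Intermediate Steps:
t(D, g) = D²
L = -183/137 (L = -4/3 + 1/(3*(-35 - 102)) = -4/3 + (⅓)/(-137) = -4/3 + (⅓)*(-1/137) = -4/3 - 1/411 = -183/137 ≈ -1.3358)
Q(14) + t(F(-3), 0)*(L - 1*(-101)) = 14 + 4²*(-183/137 - 1*(-101)) = 14 + 16*(-183/137 + 101) = 14 + 16*(13654/137) = 14 + 218464/137 = 220382/137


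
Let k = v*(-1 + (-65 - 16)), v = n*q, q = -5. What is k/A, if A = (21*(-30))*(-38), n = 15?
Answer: 205/798 ≈ 0.25689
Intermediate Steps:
A = 23940 (A = -630*(-38) = 23940)
v = -75 (v = 15*(-5) = -75)
k = 6150 (k = -75*(-1 + (-65 - 16)) = -75*(-1 - 81) = -75*(-82) = 6150)
k/A = 6150/23940 = 6150*(1/23940) = 205/798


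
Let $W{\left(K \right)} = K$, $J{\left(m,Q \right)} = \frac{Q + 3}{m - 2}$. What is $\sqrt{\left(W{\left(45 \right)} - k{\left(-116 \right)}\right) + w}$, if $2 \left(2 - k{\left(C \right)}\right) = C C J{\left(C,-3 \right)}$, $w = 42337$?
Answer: $2 \sqrt{10595} \approx 205.86$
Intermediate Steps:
$J{\left(m,Q \right)} = \frac{3 + Q}{-2 + m}$
$k{\left(C \right)} = 2$ ($k{\left(C \right)} = 2 - \frac{C C \frac{3 - 3}{-2 + C}}{2} = 2 - \frac{C^{2} \frac{1}{-2 + C} 0}{2} = 2 - \frac{C^{2} \cdot 0}{2} = 2 - 0 = 2 + 0 = 2$)
$\sqrt{\left(W{\left(45 \right)} - k{\left(-116 \right)}\right) + w} = \sqrt{\left(45 - 2\right) + 42337} = \sqrt{43 + 42337} = \sqrt{42380} = 2 \sqrt{10595}$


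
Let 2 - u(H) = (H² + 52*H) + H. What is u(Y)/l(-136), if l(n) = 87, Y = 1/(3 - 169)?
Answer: 21303/799124 ≈ 0.026658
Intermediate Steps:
Y = -1/166 (Y = 1/(-166) = -1/166 ≈ -0.0060241)
u(H) = 2 - H² - 53*H (u(H) = 2 - ((H² + 52*H) + H) = 2 - (H² + 53*H) = 2 + (-H² - 53*H) = 2 - H² - 53*H)
u(Y)/l(-136) = (2 - (-1/166)² - 53*(-1/166))/87 = (2 - 1*1/27556 + 53/166)*(1/87) = (2 - 1/27556 + 53/166)*(1/87) = (63909/27556)*(1/87) = 21303/799124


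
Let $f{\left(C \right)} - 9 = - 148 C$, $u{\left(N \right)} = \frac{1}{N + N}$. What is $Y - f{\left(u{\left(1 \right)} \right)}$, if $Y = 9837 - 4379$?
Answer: $5523$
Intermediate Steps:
$Y = 5458$ ($Y = 9837 - 4379 = 5458$)
$u{\left(N \right)} = \frac{1}{2 N}$
$f{\left(C \right)} = 9 - 148 C$
$Y - f{\left(u{\left(1 \right)} \right)} = 5458 - \left(9 - 148 \frac{1}{2 \cdot 1}\right) = 5458 - \left(9 - 148 \cdot \frac{1}{2} \cdot 1\right) = 5458 - \left(9 - 74\right) = 5458 - -65 = 5458 + 65 = 5523$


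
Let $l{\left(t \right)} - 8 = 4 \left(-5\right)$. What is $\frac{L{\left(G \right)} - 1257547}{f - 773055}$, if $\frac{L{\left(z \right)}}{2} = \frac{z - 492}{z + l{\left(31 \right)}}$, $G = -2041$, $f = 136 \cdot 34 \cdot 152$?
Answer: $\frac{2581738925}{144134971} \approx 17.912$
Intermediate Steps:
$l{\left(t \right)} = -12$ ($l{\left(t \right)} = 8 + 4 \left(-5\right) = 8 - 20 = -12$)
$f = 702848$ ($f = 4624 \cdot 152 = 702848$)
$L{\left(z \right)} = \frac{2 \left(-492 + z\right)}{-12 + z}$ ($L{\left(z \right)} = 2 \frac{z - 492}{z - 12} = 2 \frac{-492 + z}{-12 + z} = \frac{2 \left(-492 + z\right)}{-12 + z}$)
$\frac{L{\left(G \right)} - 1257547}{f - 773055} = \frac{\frac{2 \left(-492 - 2041\right)}{-12 - 2041} - 1257547}{702848 - 773055} = \frac{2 \frac{1}{-2053} \left(-2533\right) - 1257547}{-70207} = \left(2 \left(- \frac{1}{2053}\right) \left(-2533\right) - 1257547\right) \left(- \frac{1}{70207}\right) = \left(\frac{5066}{2053} - 1257547\right) \left(- \frac{1}{70207}\right) = \left(- \frac{2581738925}{2053}\right) \left(- \frac{1}{70207}\right) = \frac{2581738925}{144134971}$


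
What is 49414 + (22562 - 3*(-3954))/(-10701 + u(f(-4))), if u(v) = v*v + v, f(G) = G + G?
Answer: 525977606/10645 ≈ 49411.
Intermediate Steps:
f(G) = 2*G
u(v) = v + v**2 (u(v) = v**2 + v = v + v**2)
49414 + (22562 - 3*(-3954))/(-10701 + u(f(-4))) = 49414 + (22562 - 3*(-3954))/(-10701 + (2*(-4))*(1 + 2*(-4))) = 49414 + (22562 + 11862)/(-10701 - 8*(1 - 8)) = 49414 + 34424/(-10701 - 8*(-7)) = 49414 + 34424/(-10701 + 56) = 49414 + 34424/(-10645) = 49414 + 34424*(-1/10645) = 49414 - 34424/10645 = 525977606/10645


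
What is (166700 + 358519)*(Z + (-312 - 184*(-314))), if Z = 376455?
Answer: 227902503261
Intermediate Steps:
(166700 + 358519)*(Z + (-312 - 184*(-314))) = (166700 + 358519)*(376455 + (-312 - 184*(-314))) = 525219*(376455 + (-312 + 57776)) = 525219*(376455 + 57464) = 525219*433919 = 227902503261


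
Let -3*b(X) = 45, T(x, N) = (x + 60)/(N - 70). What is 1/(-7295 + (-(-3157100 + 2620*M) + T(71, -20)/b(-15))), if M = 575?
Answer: 1350/2218461881 ≈ 6.0853e-7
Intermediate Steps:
T(x, N) = (60 + x)/(-70 + N)
b(X) = -15 (b(X) = -⅓*45 = -15)
1/(-7295 + (-(-3157100 + 2620*M) + T(71, -20)/b(-15))) = 1/(-7295 + (-2620/(1/(575 - 1205)) + ((60 + 71)/(-70 - 20))/(-15))) = 1/(-7295 + (-2620/(1/(-630)) + (131/(-90))*(-1/15))) = 1/(-7295 + (-2620/(-1/630) - 1/90*131*(-1/15))) = 1/(-7295 + (-2620*(-630) - 131/90*(-1/15))) = 1/(-7295 + (1650600 + 131/1350)) = 1/(-7295 + 2228310131/1350) = 1/(2218461881/1350) = 1350/2218461881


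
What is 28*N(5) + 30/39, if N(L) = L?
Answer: 1830/13 ≈ 140.77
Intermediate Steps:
28*N(5) + 30/39 = 28*5 + 30/39 = 140 + 30*(1/39) = 140 + 10/13 = 1830/13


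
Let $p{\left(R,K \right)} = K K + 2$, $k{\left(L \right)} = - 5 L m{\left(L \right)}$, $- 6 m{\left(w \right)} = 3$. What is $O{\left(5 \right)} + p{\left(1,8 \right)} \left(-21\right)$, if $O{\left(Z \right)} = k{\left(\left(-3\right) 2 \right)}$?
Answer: $-1401$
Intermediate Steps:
$m{\left(w \right)} = - \frac{1}{2}$ ($m{\left(w \right)} = \left(- \frac{1}{6}\right) 3 = - \frac{1}{2}$)
$k{\left(L \right)} = \frac{5 L}{2}$ ($k{\left(L \right)} = - 5 L \left(- \frac{1}{2}\right) = \frac{5 L}{2}$)
$O{\left(Z \right)} = -15$ ($O{\left(Z \right)} = \frac{5 \left(\left(-3\right) 2\right)}{2} = \frac{5}{2} \left(-6\right) = -15$)
$p{\left(R,K \right)} = 2 + K^{2}$ ($p{\left(R,K \right)} = K^{2} + 2 = 2 + K^{2}$)
$O{\left(5 \right)} + p{\left(1,8 \right)} \left(-21\right) = -15 + \left(2 + 8^{2}\right) \left(-21\right) = -15 + \left(2 + 64\right) \left(-21\right) = -15 + 66 \left(-21\right) = -15 - 1386 = -1401$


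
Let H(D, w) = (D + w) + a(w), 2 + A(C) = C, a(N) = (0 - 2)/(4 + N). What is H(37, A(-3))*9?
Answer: 306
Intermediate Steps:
a(N) = -2/(4 + N)
A(C) = -2 + C
H(D, w) = D + w - 2/(4 + w) (H(D, w) = (D + w) - 2/(4 + w) = D + w - 2/(4 + w))
H(37, A(-3))*9 = ((-2 + (4 + (-2 - 3))*(37 + (-2 - 3)))/(4 + (-2 - 3)))*9 = ((-2 + (4 - 5)*(37 - 5))/(4 - 5))*9 = ((-2 - 1*32)/(-1))*9 = -(-2 - 32)*9 = -1*(-34)*9 = 34*9 = 306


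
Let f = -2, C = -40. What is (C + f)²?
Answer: 1764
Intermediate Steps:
(C + f)² = (-40 - 2)² = (-42)² = 1764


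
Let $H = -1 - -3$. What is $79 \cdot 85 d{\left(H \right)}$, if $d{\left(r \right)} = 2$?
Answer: $13430$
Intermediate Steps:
$H = 2$ ($H = -1 + 3 = 2$)
$79 \cdot 85 d{\left(H \right)} = 79 \cdot 85 \cdot 2 = 6715 \cdot 2 = 13430$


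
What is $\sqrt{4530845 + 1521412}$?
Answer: $3 \sqrt{672473} \approx 2460.1$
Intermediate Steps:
$\sqrt{4530845 + 1521412} = \sqrt{6052257} = 3 \sqrt{672473}$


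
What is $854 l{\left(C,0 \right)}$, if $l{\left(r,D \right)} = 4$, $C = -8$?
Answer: $3416$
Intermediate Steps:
$854 l{\left(C,0 \right)} = 854 \cdot 4 = 3416$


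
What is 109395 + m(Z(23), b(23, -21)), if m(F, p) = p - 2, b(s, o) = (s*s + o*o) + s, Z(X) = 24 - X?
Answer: 110386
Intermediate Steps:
b(s, o) = s + o**2 + s**2 (b(s, o) = (s**2 + o**2) + s = (o**2 + s**2) + s = s + o**2 + s**2)
m(F, p) = -2 + p
109395 + m(Z(23), b(23, -21)) = 109395 + (-2 + (23 + (-21)**2 + 23**2)) = 109395 + (-2 + (23 + 441 + 529)) = 109395 + (-2 + 993) = 109395 + 991 = 110386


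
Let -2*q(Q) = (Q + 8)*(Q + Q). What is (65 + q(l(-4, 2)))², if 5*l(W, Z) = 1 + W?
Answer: 3013696/625 ≈ 4821.9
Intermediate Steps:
l(W, Z) = ⅕ + W/5 (l(W, Z) = (1 + W)/5 = ⅕ + W/5)
q(Q) = -Q*(8 + Q) (q(Q) = -(Q + 8)*(Q + Q)/2 = -(8 + Q)*2*Q/2 = -Q*(8 + Q))
(65 + q(l(-4, 2)))² = (65 - (⅕ + (⅕)*(-4))*(8 + (⅕ + (⅕)*(-4))))² = (65 - (⅕ - ⅘)*(8 + (⅕ - ⅘)))² = (65 - 1*(-⅗)*(8 - ⅗))² = (65 - 1*(-⅗)*37/5)² = (65 + 111/25)² = (1736/25)² = 3013696/625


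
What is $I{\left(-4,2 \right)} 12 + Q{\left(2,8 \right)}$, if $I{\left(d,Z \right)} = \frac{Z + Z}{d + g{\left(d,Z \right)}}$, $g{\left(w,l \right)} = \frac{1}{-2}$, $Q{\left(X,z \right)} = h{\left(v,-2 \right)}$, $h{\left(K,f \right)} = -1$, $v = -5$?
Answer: $- \frac{35}{3} \approx -11.667$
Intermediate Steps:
$Q{\left(X,z \right)} = -1$
$g{\left(w,l \right)} = - \frac{1}{2}$
$I{\left(d,Z \right)} = \frac{2 Z}{- \frac{1}{2} + d}$ ($I{\left(d,Z \right)} = \frac{Z + Z}{d - \frac{1}{2}} = \frac{2 Z}{- \frac{1}{2} + d}$)
$I{\left(-4,2 \right)} 12 + Q{\left(2,8 \right)} = 4 \cdot 2 \frac{1}{-1 + 2 \left(-4\right)} 12 - 1 = 4 \cdot 2 \frac{1}{-1 - 8} \cdot 12 - 1 = 4 \cdot 2 \frac{1}{-9} \cdot 12 - 1 = 4 \cdot 2 \left(- \frac{1}{9}\right) 12 - 1 = \left(- \frac{8}{9}\right) 12 - 1 = - \frac{32}{3} - 1 = - \frac{35}{3}$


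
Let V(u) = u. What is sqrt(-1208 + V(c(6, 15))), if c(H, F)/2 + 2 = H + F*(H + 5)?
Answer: I*sqrt(870) ≈ 29.496*I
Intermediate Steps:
c(H, F) = -4 + 2*H + 2*F*(5 + H) (c(H, F) = -4 + 2*(H + F*(H + 5)) = -4 + 2*(H + F*(5 + H)) = -4 + (2*H + 2*F*(5 + H)) = -4 + 2*H + 2*F*(5 + H))
sqrt(-1208 + V(c(6, 15))) = sqrt(-1208 + (-4 + 2*6 + 10*15 + 2*15*6)) = sqrt(-1208 + (-4 + 12 + 150 + 180)) = sqrt(-1208 + 338) = sqrt(-870) = I*sqrt(870)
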